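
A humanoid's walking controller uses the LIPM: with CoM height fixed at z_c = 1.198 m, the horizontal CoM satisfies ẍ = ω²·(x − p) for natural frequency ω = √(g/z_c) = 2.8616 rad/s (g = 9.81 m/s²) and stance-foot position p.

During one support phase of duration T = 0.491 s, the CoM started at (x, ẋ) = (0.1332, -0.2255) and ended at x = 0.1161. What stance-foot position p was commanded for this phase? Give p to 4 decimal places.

ωT = 2.8616·0.491 = 1.405046; cosh(ωT) = 2.160534, sinh(ωT) = 1.915178
x(T) = p + (x₀−p)·cosh(ωT) + (ẋ₀/ω)·sinh(ωT) ⇒ p·(1 − cosh) = x(T) − x₀·cosh − (ẋ₀/ω)·sinh
numerator   = 0.1161 − (0.1332)·2.160534 − (-0.2255/2.8616)·1.915178 = -0.020763
denominator = 1 − 2.160534 = -1.160534
p = -0.020763 / -1.160534 = 0.0179

p = 0.0179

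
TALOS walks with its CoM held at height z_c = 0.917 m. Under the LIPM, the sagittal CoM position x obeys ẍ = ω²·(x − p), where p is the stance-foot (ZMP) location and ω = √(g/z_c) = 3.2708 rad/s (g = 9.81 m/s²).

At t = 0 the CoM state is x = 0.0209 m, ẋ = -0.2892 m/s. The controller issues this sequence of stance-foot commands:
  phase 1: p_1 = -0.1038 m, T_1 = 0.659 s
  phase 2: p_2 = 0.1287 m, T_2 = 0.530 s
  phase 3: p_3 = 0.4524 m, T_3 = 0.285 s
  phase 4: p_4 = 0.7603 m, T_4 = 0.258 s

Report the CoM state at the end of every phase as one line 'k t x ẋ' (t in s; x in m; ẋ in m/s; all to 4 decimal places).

1 0.6590 0.0651 0.4718
2 1.1890 0.3387 0.8069
3 1.4740 0.5503 0.7844
4 1.7320 0.6983 0.4298

phase 1: p=-0.1038, T=0.659, ωT=2.155457, cosh=4.373843, sinh=4.257993; start (x,ẋ)=(0.020900, -0.289200) → end (x,ẋ)=(0.065132, 0.471787)
phase 2: p=0.1287, T=0.530, ωT=1.733524, cosh=2.918614, sinh=2.741953; start (x,ẋ)=(0.065132, 0.471787) → end (x,ẋ)=(0.338674, 0.806861)
phase 3: p=0.4524, T=0.285, ωT=0.932178, cosh=1.466865, sinh=1.073170; start (x,ẋ)=(0.338674, 0.806861) → end (x,ẋ)=(0.550315, 0.784364)
phase 4: p=0.7603, T=0.258, ωT=0.843866, cosh=1.377692, sinh=0.947648; start (x,ẋ)=(0.550315, 0.784364) → end (x,ẋ)=(0.698259, 0.429751)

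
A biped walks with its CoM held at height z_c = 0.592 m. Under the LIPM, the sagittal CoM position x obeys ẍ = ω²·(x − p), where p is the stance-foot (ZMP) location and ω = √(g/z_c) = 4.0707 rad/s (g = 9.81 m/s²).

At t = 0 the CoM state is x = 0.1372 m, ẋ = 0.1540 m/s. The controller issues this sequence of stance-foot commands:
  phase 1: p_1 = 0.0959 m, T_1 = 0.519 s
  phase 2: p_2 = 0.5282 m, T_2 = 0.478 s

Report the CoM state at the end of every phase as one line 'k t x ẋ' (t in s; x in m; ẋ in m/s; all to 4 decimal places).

1 0.5190 0.4233 1.3312
2 0.9970 1.2748 3.2904

phase 1: p=0.0959, T=0.519, ωT=2.112693, cosh=4.195699, sinh=4.074787; start (x,ẋ)=(0.137200, 0.154000) → end (x,ẋ)=(0.423337, 1.331191)
phase 2: p=0.5282, T=0.478, ωT=1.945795, cosh=3.571032, sinh=3.428159; start (x,ẋ)=(0.423337, 1.331191) → end (x,ẋ)=(1.274799, 3.290361)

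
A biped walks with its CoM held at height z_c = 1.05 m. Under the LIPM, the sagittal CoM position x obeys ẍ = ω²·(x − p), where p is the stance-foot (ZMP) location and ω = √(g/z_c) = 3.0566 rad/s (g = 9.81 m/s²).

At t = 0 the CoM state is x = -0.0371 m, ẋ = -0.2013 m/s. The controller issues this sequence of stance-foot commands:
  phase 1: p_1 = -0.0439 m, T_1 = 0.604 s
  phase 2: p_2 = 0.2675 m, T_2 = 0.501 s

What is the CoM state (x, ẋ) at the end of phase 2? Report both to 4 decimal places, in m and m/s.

x = -1.3501, ẋ = -4.7461

phase 1: p=-0.0439, T=0.604, ωT=1.846186, cosh=3.246725, sinh=3.088887; start (x,ẋ)=(-0.037100, -0.201300) → end (x,ẋ)=(-0.225249, -0.589364)
phase 2: p=0.2675, T=0.501, ωT=1.531357, cosh=2.420344, sinh=2.204102; start (x,ẋ)=(-0.225249, -0.589364) → end (x,ẋ)=(-1.350109, -4.746139)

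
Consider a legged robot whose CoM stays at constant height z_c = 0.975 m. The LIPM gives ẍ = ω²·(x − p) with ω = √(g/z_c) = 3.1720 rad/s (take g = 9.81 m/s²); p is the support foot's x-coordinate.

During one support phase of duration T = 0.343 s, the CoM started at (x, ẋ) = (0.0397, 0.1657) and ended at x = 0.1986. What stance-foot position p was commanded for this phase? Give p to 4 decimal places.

ωT = 3.1720·0.343 = 1.087996; cosh(ωT) = 1.652605, sinh(ωT) = 1.315714
x(T) = p + (x₀−p)·cosh(ωT) + (ẋ₀/ω)·sinh(ωT) ⇒ p·(1 − cosh) = x(T) − x₀·cosh − (ẋ₀/ω)·sinh
numerator   = 0.1986 − (0.0397)·1.652605 − (0.1657/3.1720)·1.315714 = 0.064261
denominator = 1 − 1.652605 = -0.652605
p = 0.064261 / -0.652605 = -0.0985

p = -0.0985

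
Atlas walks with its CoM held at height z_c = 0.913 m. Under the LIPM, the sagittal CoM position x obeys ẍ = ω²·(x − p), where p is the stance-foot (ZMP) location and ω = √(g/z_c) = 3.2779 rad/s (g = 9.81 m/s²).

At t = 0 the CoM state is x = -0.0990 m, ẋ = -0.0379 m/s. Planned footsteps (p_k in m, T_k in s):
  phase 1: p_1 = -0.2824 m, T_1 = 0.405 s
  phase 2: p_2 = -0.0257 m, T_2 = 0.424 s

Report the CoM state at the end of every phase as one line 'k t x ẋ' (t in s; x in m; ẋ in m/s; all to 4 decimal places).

1 0.4050 0.0675 0.9775
2 0.8290 0.7344 2.6590

phase 1: p=-0.2824, T=0.405, ωT=1.327549, cosh=2.018458, sinh=1.753332; start (x,ẋ)=(-0.099000, -0.037900) → end (x,ẋ)=(0.067513, 0.977545)
phase 2: p=-0.0257, T=0.424, ωT=1.389830, cosh=2.131642, sinh=1.882524; start (x,ẋ)=(0.067513, 0.977545) → end (x,ẋ)=(0.734408, 2.658966)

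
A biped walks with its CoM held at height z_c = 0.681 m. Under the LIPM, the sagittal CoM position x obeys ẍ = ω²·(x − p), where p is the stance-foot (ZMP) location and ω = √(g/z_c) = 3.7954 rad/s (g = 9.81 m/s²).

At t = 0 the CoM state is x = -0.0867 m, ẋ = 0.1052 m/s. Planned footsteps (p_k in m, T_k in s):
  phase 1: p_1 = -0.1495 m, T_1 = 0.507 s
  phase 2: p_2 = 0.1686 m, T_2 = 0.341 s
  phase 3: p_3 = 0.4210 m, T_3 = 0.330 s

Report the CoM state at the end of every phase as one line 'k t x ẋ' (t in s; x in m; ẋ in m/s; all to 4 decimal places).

1 0.5070 0.1631 1.1670
2 0.8480 0.6765 2.2533
3 1.1780 1.8584 5.8222

phase 1: p=-0.1495, T=0.507, ωT=1.924268, cosh=3.498057, sinh=3.352074; start (x,ẋ)=(-0.086700, 0.105200) → end (x,ẋ)=(0.163090, 1.166966)
phase 2: p=0.1686, T=0.341, ωT=1.294231, cosh=1.961150, sinh=1.687041; start (x,ẋ)=(0.163090, 1.166966) → end (x,ẋ)=(0.676506, 2.253315)
phase 3: p=0.4210, T=0.330, ωT=1.252482, cosh=1.892406, sinh=1.606611; start (x,ẋ)=(0.676506, 2.253315) → end (x,ẋ)=(1.858360, 5.822194)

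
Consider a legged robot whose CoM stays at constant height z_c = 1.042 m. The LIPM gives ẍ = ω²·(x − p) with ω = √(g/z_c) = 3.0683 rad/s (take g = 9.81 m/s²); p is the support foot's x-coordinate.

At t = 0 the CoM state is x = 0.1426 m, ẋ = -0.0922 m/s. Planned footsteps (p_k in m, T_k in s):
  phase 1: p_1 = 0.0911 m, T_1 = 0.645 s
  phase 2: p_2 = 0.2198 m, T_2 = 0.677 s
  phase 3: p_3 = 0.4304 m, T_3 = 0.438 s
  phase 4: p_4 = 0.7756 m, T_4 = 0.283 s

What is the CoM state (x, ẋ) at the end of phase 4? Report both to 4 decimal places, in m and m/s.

x = 0.2844, ẋ = -0.9871

phase 1: p=0.0911, T=0.645, ωT=1.979054, cosh=3.687045, sinh=3.548845; start (x,ẋ)=(0.142600, -0.092200) → end (x,ẋ)=(0.174343, 0.220834)
phase 2: p=0.2198, T=0.677, ωT=2.077239, cosh=4.053838, sinh=3.928562; start (x,ẋ)=(0.174343, 0.220834) → end (x,ẋ)=(0.318273, 0.347284)
phase 3: p=0.4304, T=0.438, ωT=1.343915, cosh=2.047424, sinh=1.786602; start (x,ẋ)=(0.318273, 0.347284) → end (x,ẋ)=(0.403045, 0.096378)
phase 4: p=0.7756, T=0.283, ωT=0.868329, cosh=1.401289, sinh=0.981637; start (x,ẋ)=(0.403045, 0.096378) → end (x,ẋ)=(0.284376, -0.987067)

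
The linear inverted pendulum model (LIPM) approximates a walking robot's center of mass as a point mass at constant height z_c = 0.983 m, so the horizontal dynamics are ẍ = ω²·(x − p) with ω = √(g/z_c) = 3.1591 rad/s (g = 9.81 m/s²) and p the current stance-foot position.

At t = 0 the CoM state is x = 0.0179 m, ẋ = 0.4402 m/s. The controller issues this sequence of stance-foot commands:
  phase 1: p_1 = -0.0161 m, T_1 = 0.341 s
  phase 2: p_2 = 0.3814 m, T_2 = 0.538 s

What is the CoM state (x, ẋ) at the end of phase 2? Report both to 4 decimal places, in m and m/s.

x = 0.6470, ẋ = 1.0891

phase 1: p=-0.0161, T=0.341, ωT=1.077253, cosh=1.638566, sinh=1.298036; start (x,ẋ)=(0.017900, 0.440200) → end (x,ẋ)=(0.220484, 0.860718)
phase 2: p=0.3814, T=0.538, ωT=1.699596, cosh=2.827246, sinh=2.644489; start (x,ẋ)=(0.220484, 0.860718) → end (x,ẋ)=(0.646960, 1.089137)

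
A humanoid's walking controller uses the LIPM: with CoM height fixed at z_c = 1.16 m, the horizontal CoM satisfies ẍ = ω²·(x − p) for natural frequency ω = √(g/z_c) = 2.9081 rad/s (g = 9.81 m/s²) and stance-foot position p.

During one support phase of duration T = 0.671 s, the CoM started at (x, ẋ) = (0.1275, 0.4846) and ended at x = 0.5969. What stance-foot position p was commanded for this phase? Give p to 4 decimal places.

ωT = 2.9081·0.671 = 1.951335; cosh(ωT) = 3.590081, sinh(ωT) = 3.447997
x(T) = p + (x₀−p)·cosh(ωT) + (ẋ₀/ω)·sinh(ωT) ⇒ p·(1 − cosh) = x(T) − x₀·cosh − (ẋ₀/ω)·sinh
numerator   = 0.5969 − (0.1275)·3.590081 − (0.4846/2.9081)·3.447997 = -0.435403
denominator = 1 − 3.590081 = -2.590081
p = -0.435403 / -2.590081 = 0.1681

p = 0.1681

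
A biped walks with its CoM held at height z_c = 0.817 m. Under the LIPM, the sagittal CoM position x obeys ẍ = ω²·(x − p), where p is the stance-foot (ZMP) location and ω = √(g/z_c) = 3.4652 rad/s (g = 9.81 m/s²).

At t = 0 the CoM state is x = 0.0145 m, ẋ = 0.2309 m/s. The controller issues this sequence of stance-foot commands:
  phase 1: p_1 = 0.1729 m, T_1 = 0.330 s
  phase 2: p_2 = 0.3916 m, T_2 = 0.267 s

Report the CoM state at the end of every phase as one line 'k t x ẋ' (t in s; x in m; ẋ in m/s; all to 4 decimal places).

1 0.3300 -0.0069 -0.3746
2 0.5970 -0.3049 -2.0147

phase 1: p=0.1729, T=0.330, ωT=1.143516, cosh=1.728239, sinh=1.409542; start (x,ẋ)=(0.014500, 0.230900) → end (x,ẋ)=(-0.006930, -0.374630)
phase 2: p=0.3916, T=0.267, ωT=0.925208, cosh=1.459421, sinh=1.062973; start (x,ẋ)=(-0.006930, -0.374630) → end (x,ẋ)=(-0.304943, -2.014692)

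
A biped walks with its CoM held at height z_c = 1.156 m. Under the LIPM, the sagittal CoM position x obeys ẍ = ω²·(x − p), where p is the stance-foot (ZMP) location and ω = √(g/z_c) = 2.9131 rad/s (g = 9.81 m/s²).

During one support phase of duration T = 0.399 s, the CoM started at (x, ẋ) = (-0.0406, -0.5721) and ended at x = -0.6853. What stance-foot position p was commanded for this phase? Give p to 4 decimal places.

ωT = 2.9131·0.399 = 1.162327; cosh(ωT) = 1.755061, sinh(ωT) = 1.442303
x(T) = p + (x₀−p)·cosh(ωT) + (ẋ₀/ω)·sinh(ωT) ⇒ p·(1 − cosh) = x(T) − x₀·cosh − (ẋ₀/ω)·sinh
numerator   = -0.6853 − (-0.0406)·1.755061 − (-0.5721/2.9131)·1.442303 = -0.330792
denominator = 1 − 1.755061 = -0.755061
p = -0.330792 / -0.755061 = 0.4381

p = 0.4381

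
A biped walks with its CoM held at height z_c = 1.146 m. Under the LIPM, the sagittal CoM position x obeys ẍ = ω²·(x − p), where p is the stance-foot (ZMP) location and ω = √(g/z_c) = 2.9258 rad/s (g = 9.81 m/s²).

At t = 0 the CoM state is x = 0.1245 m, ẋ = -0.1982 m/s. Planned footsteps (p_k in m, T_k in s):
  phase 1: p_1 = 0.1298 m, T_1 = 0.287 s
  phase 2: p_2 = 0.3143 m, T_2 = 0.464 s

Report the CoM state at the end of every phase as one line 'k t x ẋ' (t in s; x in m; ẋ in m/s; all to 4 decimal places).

1 0.2870 0.0587 -0.2869
2 0.7510 -0.3932 -1.9515

phase 1: p=0.1298, T=0.287, ωT=0.839705, cosh=1.373760, sinh=0.941922; start (x,ẋ)=(0.124500, -0.198200) → end (x,ẋ)=(0.058711, -0.286885)
phase 2: p=0.3143, T=0.464, ωT=1.357571, cosh=2.072013, sinh=1.814728; start (x,ẋ)=(0.058711, -0.286885) → end (x,ẋ)=(-0.393224, -1.951487)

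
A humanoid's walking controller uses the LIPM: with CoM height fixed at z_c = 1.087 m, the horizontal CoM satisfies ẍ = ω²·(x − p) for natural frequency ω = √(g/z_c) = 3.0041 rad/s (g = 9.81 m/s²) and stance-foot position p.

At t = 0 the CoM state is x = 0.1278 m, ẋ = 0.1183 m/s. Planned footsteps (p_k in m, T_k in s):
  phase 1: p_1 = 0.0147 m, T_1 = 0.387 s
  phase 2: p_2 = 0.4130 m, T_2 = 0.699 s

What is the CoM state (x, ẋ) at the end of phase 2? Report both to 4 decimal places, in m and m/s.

x = 0.7548, ẋ = 1.1650

phase 1: p=0.0147, T=0.387, ωT=1.162587, cosh=1.755436, sinh=1.442760; start (x,ẋ)=(0.127800, 0.118300) → end (x,ẋ)=(0.270055, 0.697865)
phase 2: p=0.4130, T=0.699, ωT=2.099866, cosh=4.143774, sinh=4.021301; start (x,ẋ)=(0.270055, 0.697865) → end (x,ẋ)=(0.754834, 1.164965)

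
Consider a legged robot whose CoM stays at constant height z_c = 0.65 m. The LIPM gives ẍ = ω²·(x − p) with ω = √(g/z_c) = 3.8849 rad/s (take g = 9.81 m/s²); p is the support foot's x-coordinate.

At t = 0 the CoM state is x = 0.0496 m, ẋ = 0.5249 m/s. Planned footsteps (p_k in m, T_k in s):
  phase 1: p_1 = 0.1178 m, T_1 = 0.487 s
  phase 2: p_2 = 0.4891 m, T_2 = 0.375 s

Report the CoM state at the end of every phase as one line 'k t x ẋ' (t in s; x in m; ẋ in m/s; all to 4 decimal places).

phase 1: p=0.1178, T=0.487, ωT=1.891946, cosh=3.391521, sinh=3.240743; start (x,ẋ)=(0.049600, 0.524900) → end (x,ẋ)=(0.324364, 0.921574)
phase 2: p=0.4891, T=0.375, ωT=1.456838, cosh=2.262668, sinh=2.029696; start (x,ẋ)=(0.324364, 0.921574) → end (x,ẋ)=(0.597841, 0.786248)

1 0.4870 0.3244 0.9216
2 0.8620 0.5978 0.7862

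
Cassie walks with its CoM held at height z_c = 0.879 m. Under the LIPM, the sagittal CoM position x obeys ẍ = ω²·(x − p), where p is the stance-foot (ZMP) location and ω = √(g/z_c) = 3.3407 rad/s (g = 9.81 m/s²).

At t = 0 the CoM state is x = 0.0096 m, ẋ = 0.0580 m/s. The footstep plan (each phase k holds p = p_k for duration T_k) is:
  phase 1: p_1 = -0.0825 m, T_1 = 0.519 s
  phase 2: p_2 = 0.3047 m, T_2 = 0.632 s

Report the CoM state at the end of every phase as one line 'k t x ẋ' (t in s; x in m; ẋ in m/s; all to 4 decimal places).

phase 1: p=-0.0825, T=0.519, ωT=1.733823, cosh=2.919434, sinh=2.742827; start (x,ẋ)=(0.009600, 0.058000) → end (x,ẋ)=(0.234000, 1.013236)
phase 2: p=0.3047, T=0.632, ωT=2.111322, cosh=4.190117, sinh=4.069039; start (x,ẋ)=(0.234000, 1.013236) → end (x,ẋ)=(1.242600, 3.284519)

1 0.5190 0.2340 1.0132
2 1.1510 1.2426 3.2845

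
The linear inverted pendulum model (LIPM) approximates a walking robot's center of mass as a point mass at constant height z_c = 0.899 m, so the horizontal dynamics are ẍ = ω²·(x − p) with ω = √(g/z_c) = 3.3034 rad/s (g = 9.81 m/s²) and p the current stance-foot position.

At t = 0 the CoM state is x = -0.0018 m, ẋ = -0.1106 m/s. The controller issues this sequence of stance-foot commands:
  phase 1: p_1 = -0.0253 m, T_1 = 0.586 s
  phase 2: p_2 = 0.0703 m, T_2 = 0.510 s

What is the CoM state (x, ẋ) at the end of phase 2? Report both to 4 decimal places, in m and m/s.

phase 1: p=-0.0253, T=0.586, ωT=1.935792, cosh=3.536921, sinh=3.392611; start (x,ẋ)=(-0.001800, -0.110600) → end (x,ẋ)=(-0.055769, -0.127815)
phase 2: p=0.0703, T=0.510, ωT=1.684734, cosh=2.788255, sinh=2.602761; start (x,ẋ)=(-0.055769, -0.127815) → end (x,ẋ)=(-0.381919, -1.440320)

x = -0.3819, ẋ = -1.4403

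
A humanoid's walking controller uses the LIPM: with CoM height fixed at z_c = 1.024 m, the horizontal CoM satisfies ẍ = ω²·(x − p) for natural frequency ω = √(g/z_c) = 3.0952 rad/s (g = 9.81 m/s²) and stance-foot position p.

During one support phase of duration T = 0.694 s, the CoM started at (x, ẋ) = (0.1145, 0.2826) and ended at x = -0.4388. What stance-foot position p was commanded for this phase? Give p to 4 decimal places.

ωT = 3.0952·0.694 = 2.148069; cosh(ωT) = 4.342502, sinh(ωT) = 4.225793
x(T) = p + (x₀−p)·cosh(ωT) + (ẋ₀/ω)·sinh(ωT) ⇒ p·(1 − cosh) = x(T) − x₀·cosh − (ẋ₀/ω)·sinh
numerator   = -0.4388 − (0.1145)·4.342502 − (0.2826/3.0952)·4.225793 = -1.321843
denominator = 1 − 4.342502 = -3.342502
p = -1.321843 / -3.342502 = 0.3955

p = 0.3955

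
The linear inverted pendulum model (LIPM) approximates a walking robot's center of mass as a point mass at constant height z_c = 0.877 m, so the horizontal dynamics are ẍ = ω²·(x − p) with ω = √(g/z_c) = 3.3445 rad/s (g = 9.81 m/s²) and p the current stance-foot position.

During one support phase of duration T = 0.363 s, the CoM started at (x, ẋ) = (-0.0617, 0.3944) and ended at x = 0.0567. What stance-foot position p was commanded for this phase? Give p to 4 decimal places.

p = 0.0136

ωT = 3.3445·0.363 = 1.214053; cosh(ωT) = 1.832048, sinh(ωT) = 1.535057
x(T) = p + (x₀−p)·cosh(ωT) + (ẋ₀/ω)·sinh(ωT) ⇒ p·(1 − cosh) = x(T) − x₀·cosh − (ẋ₀/ω)·sinh
numerator   = 0.0567 − (-0.0617)·1.832048 − (0.3944/3.3445)·1.535057 = -0.011284
denominator = 1 − 1.832048 = -0.832048
p = -0.011284 / -0.832048 = 0.0136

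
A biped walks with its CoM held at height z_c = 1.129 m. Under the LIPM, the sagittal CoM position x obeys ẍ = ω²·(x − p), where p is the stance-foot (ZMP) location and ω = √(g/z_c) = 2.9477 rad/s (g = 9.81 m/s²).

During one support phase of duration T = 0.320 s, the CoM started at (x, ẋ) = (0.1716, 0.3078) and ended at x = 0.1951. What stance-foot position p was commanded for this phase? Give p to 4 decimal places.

p = 0.3601

ωT = 2.9477·0.320 = 0.943264; cosh(ωT) = 1.478853, sinh(ωT) = 1.089498
x(T) = p + (x₀−p)·cosh(ωT) + (ẋ₀/ω)·sinh(ωT) ⇒ p·(1 − cosh) = x(T) − x₀·cosh − (ẋ₀/ω)·sinh
numerator   = 0.1951 − (0.1716)·1.478853 − (0.3078/2.9477)·1.089498 = -0.172437
denominator = 1 − 1.478853 = -0.478853
p = -0.172437 / -0.478853 = 0.3601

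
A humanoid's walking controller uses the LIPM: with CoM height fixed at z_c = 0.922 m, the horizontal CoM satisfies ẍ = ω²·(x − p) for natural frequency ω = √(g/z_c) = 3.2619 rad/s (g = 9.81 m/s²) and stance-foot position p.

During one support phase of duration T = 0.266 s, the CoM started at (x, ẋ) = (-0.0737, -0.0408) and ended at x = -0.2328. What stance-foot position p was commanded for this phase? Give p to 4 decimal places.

ωT = 3.2619·0.266 = 0.867665; cosh(ωT) = 1.400638, sinh(ωT) = 0.980707
x(T) = p + (x₀−p)·cosh(ωT) + (ẋ₀/ω)·sinh(ωT) ⇒ p·(1 − cosh) = x(T) − x₀·cosh − (ẋ₀/ω)·sinh
numerator   = -0.2328 − (-0.0737)·1.400638 − (-0.0408/3.2619)·0.980707 = -0.117306
denominator = 1 − 1.400638 = -0.400638
p = -0.117306 / -0.400638 = 0.2928

p = 0.2928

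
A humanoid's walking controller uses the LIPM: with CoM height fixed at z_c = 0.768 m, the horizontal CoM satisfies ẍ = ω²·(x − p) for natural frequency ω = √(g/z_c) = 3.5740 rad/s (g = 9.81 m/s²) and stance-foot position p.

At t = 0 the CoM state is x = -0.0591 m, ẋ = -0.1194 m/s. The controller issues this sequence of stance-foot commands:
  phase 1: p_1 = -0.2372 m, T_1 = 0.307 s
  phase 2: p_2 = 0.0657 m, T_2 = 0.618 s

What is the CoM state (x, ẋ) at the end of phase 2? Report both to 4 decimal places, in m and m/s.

phase 1: p=-0.2372, T=0.307, ωT=1.097218, cosh=1.664809, sinh=1.331011; start (x,ẋ)=(-0.059100, -0.119400) → end (x,ẋ)=(0.014836, 0.648449)
phase 2: p=0.0657, T=0.618, ωT=2.208732, cosh=4.607002, sinh=4.497163; start (x,ẋ)=(0.014836, 0.648449) → end (x,ẋ)=(0.647314, 2.169881)

x = 0.6473, ẋ = 2.1699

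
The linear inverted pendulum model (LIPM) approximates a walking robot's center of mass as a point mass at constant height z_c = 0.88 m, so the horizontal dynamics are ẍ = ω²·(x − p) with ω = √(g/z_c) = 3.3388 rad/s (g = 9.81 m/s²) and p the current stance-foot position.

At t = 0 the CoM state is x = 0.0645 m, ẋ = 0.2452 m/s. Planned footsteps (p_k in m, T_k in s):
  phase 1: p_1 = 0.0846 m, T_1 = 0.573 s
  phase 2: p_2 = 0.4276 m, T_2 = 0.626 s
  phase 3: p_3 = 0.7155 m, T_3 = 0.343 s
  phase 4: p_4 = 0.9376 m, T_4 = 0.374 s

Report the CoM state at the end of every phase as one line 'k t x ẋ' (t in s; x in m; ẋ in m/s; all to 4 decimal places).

phase 1: p=0.0846, T=0.573, ωT=1.913132, cosh=3.460946, sinh=3.313329; start (x,ẋ)=(0.064500, 0.245200) → end (x,ẋ)=(0.258364, 0.626267)
phase 2: p=0.4276, T=0.626, ωT=2.090089, cosh=4.104655, sinh=3.980978; start (x,ẋ)=(0.258364, 0.626267) → end (x,ẋ)=(0.479668, 0.321182)
phase 3: p=0.7155, T=0.343, ωT=1.145208, cosh=1.730627, sinh=1.412469; start (x,ẋ)=(0.479668, 0.321182) → end (x,ẋ)=(0.443238, -0.556325)
phase 4: p=0.9376, T=0.374, ωT=1.248711, cosh=1.886361, sinh=1.599487; start (x,ẋ)=(0.443238, -0.556325) → end (x,ẋ)=(-0.261458, -3.689502)

1 0.5730 0.2584 0.6263
2 1.1990 0.4797 0.3212
3 1.5420 0.4432 -0.5563
4 1.9160 -0.2615 -3.6895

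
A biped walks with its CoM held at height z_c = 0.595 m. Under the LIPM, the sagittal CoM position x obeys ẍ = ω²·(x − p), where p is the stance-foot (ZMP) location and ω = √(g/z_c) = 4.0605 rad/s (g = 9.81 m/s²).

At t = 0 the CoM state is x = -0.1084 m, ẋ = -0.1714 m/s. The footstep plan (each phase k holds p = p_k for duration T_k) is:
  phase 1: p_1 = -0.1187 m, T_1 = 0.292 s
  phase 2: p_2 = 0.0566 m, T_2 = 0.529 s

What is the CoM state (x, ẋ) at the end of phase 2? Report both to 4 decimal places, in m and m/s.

phase 1: p=-0.1187, T=0.292, ωT=1.185666, cosh=1.789204, sinh=1.483662; start (x,ẋ)=(-0.108400, -0.171400) → end (x,ẋ)=(-0.162899, -0.244618)
phase 2: p=0.0566, T=0.529, ωT=2.148005, cosh=4.342231, sinh=4.225514; start (x,ẋ)=(-0.162899, -0.244618) → end (x,ẋ)=(-1.151074, -4.828284)

x = -1.1511, ẋ = -4.8283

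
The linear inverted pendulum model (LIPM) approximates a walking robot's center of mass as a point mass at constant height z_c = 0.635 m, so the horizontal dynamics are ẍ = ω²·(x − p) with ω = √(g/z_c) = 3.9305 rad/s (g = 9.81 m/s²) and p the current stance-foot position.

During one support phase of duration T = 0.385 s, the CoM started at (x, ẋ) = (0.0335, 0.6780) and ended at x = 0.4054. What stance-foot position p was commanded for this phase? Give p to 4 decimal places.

p = 0.0341

ωT = 3.9305·0.385 = 1.513243; cosh(ωT) = 2.380814, sinh(ωT) = 2.160619
x(T) = p + (x₀−p)·cosh(ωT) + (ẋ₀/ω)·sinh(ωT) ⇒ p·(1 − cosh) = x(T) − x₀·cosh − (ẋ₀/ω)·sinh
numerator   = 0.4054 − (0.0335)·2.380814 − (0.6780/3.9305)·2.160619 = -0.047058
denominator = 1 − 2.380814 = -1.380814
p = -0.047058 / -1.380814 = 0.0341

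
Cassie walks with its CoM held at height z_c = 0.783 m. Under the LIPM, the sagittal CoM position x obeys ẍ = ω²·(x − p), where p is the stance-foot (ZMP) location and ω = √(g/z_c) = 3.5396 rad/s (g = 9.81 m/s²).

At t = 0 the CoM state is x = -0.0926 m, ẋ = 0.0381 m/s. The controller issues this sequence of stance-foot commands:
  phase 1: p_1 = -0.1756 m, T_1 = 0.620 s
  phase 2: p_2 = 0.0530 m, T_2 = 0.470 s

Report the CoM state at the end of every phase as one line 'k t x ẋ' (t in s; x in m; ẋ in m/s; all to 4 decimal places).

phase 1: p=-0.1756, T=0.620, ωT=2.194552, cosh=4.543694, sinh=4.432285; start (x,ẋ)=(-0.092600, 0.038100) → end (x,ẋ)=(0.249235, 1.475262)
phase 2: p=0.0530, T=0.470, ωT=1.663612, cosh=2.733898, sinh=2.544444; start (x,ẋ)=(0.249235, 1.475262) → end (x,ẋ)=(1.649980, 5.800572)

1 0.6200 0.2492 1.4753
2 1.0900 1.6500 5.8006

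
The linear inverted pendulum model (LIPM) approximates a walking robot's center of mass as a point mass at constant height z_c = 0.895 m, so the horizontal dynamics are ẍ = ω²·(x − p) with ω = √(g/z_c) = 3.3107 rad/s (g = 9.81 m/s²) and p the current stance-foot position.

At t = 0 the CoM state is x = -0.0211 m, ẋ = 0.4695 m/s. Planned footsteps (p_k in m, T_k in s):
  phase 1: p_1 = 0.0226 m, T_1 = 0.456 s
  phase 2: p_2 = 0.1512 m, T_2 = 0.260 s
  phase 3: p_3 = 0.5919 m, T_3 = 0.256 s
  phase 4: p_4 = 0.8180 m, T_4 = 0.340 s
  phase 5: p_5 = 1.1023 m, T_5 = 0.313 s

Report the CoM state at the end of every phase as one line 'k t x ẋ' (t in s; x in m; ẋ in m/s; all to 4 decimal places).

phase 1: p=0.0226, T=0.456, ωT=1.509679, cosh=2.373130, sinh=2.152149; start (x,ẋ)=(-0.021100, 0.469500) → end (x,ẋ)=(0.224097, 0.802817)
phase 2: p=0.1512, T=0.260, ωT=0.860782, cosh=1.393920, sinh=0.971089; start (x,ẋ)=(0.224097, 0.802817) → end (x,ẋ)=(0.488293, 1.353424)
phase 3: p=0.5919, T=0.256, ωT=0.847539, cosh=1.381182, sinh=0.952714; start (x,ẋ)=(0.488293, 1.353424) → end (x,ẋ)=(0.838273, 1.542534)
phase 4: p=0.8180, T=0.340, ωT=1.125638, cosh=1.703314, sinh=1.378869; start (x,ẋ)=(0.838273, 1.542534) → end (x,ẋ)=(1.494978, 2.719965)
phase 5: p=1.1023, T=0.313, ωT=1.036249, cosh=1.586704, sinh=1.231921; start (x,ẋ)=(1.494978, 2.719965) → end (x,ẋ)=(2.737471, 5.917325)

1 0.4560 0.2241 0.8028
2 0.7160 0.4883 1.3534
3 0.9720 0.8383 1.5425
4 1.3120 1.4950 2.7200
5 1.6250 2.7375 5.9173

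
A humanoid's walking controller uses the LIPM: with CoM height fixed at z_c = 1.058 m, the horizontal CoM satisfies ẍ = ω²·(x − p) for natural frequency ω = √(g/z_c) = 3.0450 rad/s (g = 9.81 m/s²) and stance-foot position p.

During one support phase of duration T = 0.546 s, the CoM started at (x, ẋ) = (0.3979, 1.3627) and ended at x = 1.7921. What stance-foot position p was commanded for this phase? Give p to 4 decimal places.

p = 0.2496

ωT = 3.0450·0.546 = 1.662570; cosh(ωT) = 2.731248, sinh(ωT) = 2.541597
x(T) = p + (x₀−p)·cosh(ωT) + (ẋ₀/ω)·sinh(ωT) ⇒ p·(1 − cosh) = x(T) − x₀·cosh − (ẋ₀/ω)·sinh
numerator   = 1.7921 − (0.3979)·2.731248 − (1.3627/3.0450)·2.541597 = -0.432080
denominator = 1 − 2.731248 = -1.731248
p = -0.432080 / -1.731248 = 0.2496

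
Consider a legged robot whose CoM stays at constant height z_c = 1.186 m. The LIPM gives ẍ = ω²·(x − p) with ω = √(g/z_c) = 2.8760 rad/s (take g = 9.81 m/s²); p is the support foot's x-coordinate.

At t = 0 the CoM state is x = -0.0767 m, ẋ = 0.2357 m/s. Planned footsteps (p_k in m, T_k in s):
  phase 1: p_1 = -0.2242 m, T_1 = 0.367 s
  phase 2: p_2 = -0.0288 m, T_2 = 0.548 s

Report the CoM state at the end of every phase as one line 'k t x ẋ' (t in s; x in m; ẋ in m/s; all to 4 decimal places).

1 0.3670 0.1169 0.9153
2 0.9150 1.0750 3.2773

phase 1: p=-0.2242, T=0.367, ωT=1.055492, cosh=1.610705, sinh=1.262684; start (x,ẋ)=(-0.076700, 0.235700) → end (x,ẋ)=(0.116861, 0.915286)
phase 2: p=-0.0288, T=0.548, ωT=1.576048, cosh=2.521299, sinh=2.314508; start (x,ẋ)=(0.116861, 0.915286) → end (x,ẋ)=(1.075047, 3.277307)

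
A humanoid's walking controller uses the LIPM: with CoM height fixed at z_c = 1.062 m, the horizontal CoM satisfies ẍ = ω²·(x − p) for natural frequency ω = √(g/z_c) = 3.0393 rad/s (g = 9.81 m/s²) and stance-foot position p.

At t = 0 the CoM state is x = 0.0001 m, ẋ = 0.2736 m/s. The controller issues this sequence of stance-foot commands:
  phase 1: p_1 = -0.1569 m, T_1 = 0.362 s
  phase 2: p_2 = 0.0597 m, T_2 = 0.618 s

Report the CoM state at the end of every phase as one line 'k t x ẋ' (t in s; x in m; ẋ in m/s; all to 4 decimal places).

phase 1: p=-0.1569, T=0.362, ωT=1.100227, cosh=1.668821, sinh=1.336026; start (x,ẋ)=(0.000100, 0.273600) → end (x,ẋ)=(0.225375, 1.094101)
phase 2: p=0.0597, T=0.618, ωT=1.878287, cosh=3.347571, sinh=3.194720; start (x,ẋ)=(0.225375, 1.094101) → end (x,ẋ)=(1.764358, 5.271237)

1 0.3620 0.2254 1.0941
2 0.9800 1.7644 5.2712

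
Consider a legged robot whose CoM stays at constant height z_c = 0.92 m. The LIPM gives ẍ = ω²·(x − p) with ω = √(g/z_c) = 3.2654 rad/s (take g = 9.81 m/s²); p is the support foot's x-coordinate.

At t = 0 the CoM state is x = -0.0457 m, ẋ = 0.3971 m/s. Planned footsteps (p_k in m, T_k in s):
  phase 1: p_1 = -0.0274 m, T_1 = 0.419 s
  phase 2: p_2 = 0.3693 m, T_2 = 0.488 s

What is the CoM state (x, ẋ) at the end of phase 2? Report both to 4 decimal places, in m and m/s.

phase 1: p=-0.0274, T=0.419, ωT=1.368203, cosh=2.091424, sinh=1.836860; start (x,ẋ)=(-0.045700, 0.397100) → end (x,ẋ)=(0.157704, 0.720740)
phase 2: p=0.3693, T=0.488, ωT=1.593515, cosh=2.562113, sinh=2.358903; start (x,ẋ)=(0.157704, 0.720740) → end (x,ẋ)=(0.347826, 0.216746)

x = 0.3478, ẋ = 0.2167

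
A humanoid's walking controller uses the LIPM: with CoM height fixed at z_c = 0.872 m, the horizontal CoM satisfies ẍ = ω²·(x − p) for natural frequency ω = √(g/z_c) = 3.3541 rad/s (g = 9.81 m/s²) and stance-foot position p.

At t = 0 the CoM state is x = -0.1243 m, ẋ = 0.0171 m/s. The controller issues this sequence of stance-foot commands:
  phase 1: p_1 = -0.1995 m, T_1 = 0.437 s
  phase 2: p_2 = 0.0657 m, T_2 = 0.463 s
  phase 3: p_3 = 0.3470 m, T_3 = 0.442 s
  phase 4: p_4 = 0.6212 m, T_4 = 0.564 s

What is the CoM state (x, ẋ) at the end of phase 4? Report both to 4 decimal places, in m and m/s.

x = 1.2741, ẋ = 2.3671

phase 1: p=-0.1995, T=0.437, ωT=1.465742, cosh=2.280830, sinh=2.049924; start (x,ẋ)=(-0.124300, 0.017100) → end (x,ẋ)=(-0.017531, 0.556051)
phase 2: p=0.0657, T=0.463, ωT=1.552948, cosh=2.468502, sinh=2.256879; start (x,ẋ)=(-0.017531, 0.556051) → end (x,ẋ)=(0.234396, 0.742575)
phase 3: p=0.3470, T=0.442, ωT=1.482512, cosh=2.315531, sinh=2.088464; start (x,ẋ)=(0.234396, 0.742575) → end (x,ẋ)=(0.548634, 0.930674)
phase 4: p=0.6212, T=0.564, ωT=1.891712, cosh=3.390763, sinh=3.239950; start (x,ẋ)=(0.548634, 0.930674) → end (x,ẋ)=(1.274147, 2.367116)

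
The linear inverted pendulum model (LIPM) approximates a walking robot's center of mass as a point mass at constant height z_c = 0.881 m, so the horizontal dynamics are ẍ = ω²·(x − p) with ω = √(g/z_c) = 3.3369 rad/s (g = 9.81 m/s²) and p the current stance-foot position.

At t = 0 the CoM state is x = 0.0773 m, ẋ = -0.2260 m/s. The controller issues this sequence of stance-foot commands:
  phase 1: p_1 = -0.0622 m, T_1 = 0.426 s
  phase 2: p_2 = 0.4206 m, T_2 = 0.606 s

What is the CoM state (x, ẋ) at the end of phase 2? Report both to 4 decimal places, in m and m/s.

phase 1: p=-0.0622, T=0.426, ωT=1.421519, cosh=2.192379, sinh=1.951032; start (x,ẋ)=(0.077300, -0.226000) → end (x,ẋ)=(0.111498, 0.412723)
phase 2: p=0.4206, T=0.606, ωT=2.022161, cosh=3.843502, sinh=3.711133; start (x,ẋ)=(0.111498, 0.412723) → end (x,ẋ)=(-0.308423, -2.241515)

x = -0.3084, ẋ = -2.2415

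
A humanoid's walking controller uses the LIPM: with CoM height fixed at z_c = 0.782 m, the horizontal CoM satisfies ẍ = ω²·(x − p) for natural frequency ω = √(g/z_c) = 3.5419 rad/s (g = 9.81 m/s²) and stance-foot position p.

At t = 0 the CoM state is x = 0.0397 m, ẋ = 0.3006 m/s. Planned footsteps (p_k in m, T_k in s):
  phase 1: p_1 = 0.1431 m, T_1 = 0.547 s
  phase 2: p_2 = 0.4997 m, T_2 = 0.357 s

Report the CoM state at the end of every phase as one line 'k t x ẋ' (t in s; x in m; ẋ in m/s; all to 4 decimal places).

1 0.5470 0.0652 -0.1797
2 0.9040 -0.4136 -2.8510

phase 1: p=0.1431, T=0.547, ωT=1.937419, cosh=3.542445, sinh=3.398370; start (x,ẋ)=(0.039700, 0.300600) → end (x,ẋ)=(0.065230, -0.179734)
phase 2: p=0.4997, T=0.357, ωT=1.264458, cosh=1.911783, sinh=1.629391; start (x,ẋ)=(0.065230, -0.179734) → end (x,ẋ)=(-0.413597, -2.851001)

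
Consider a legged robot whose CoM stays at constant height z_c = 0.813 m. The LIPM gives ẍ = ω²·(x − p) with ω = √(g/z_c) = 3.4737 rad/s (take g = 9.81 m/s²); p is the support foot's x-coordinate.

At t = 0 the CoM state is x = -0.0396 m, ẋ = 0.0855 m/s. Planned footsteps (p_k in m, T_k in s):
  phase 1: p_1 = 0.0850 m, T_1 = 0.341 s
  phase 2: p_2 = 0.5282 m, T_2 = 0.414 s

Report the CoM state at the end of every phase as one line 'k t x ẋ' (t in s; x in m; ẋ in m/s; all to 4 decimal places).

1 0.3410 -0.1013 -0.4885
2 0.7550 -1.1519 -5.4330

phase 1: p=0.0850, T=0.341, ωT=1.184532, cosh=1.787522, sinh=1.481633; start (x,ẋ)=(-0.039600, 0.085500) → end (x,ẋ)=(-0.101257, -0.488452)
phase 2: p=0.5282, T=0.414, ωT=1.438112, cosh=2.225055, sinh=1.987679; start (x,ẋ)=(-0.101257, -0.488452) → end (x,ẋ)=(-1.151872, -5.432982)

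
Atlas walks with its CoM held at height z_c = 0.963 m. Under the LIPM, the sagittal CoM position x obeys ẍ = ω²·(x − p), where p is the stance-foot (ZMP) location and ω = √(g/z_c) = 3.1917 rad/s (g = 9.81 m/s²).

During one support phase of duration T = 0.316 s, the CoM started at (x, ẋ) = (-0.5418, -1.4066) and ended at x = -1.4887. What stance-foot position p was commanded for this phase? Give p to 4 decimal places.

ωT = 3.1917·0.316 = 1.008577; cosh(ωT) = 1.553217, sinh(ωT) = 1.188480
x(T) = p + (x₀−p)·cosh(ωT) + (ẋ₀/ω)·sinh(ωT) ⇒ p·(1 − cosh) = x(T) − x₀·cosh − (ẋ₀/ω)·sinh
numerator   = -1.4887 − (-0.5418)·1.553217 − (-1.4066/3.1917)·1.188480 = -0.123397
denominator = 1 − 1.553217 = -0.553217
p = -0.123397 / -0.553217 = 0.2231

p = 0.2231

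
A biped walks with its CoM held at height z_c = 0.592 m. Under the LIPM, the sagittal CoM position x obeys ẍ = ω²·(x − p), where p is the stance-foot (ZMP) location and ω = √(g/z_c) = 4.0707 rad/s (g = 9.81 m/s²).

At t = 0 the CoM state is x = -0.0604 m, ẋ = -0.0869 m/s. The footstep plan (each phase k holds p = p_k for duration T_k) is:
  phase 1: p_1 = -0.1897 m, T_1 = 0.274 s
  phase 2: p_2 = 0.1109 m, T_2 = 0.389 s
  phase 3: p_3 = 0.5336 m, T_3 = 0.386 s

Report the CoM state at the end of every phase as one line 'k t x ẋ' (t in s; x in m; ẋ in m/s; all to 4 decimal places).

phase 1: p=-0.1897, T=0.274, ωT=1.115372, cosh=1.689248, sinh=1.361454; start (x,ẋ)=(-0.060400, -0.086900) → end (x,ẋ)=(-0.000344, 0.569794)
phase 2: p=0.1109, T=0.389, ωT=1.583502, cosh=2.538622, sinh=2.333367; start (x,ẋ)=(-0.000344, 0.569794) → end (x,ẋ)=(0.155105, 0.389847)
phase 3: p=0.5336, T=0.386, ωT=1.571290, cosh=2.510315, sinh=2.302538; start (x,ẋ)=(0.155105, 0.389847) → end (x,ẋ)=(-0.196030, -2.568972)

1 0.2740 -0.0003 0.5698
2 0.6630 0.1551 0.3898
3 1.0490 -0.1960 -2.5690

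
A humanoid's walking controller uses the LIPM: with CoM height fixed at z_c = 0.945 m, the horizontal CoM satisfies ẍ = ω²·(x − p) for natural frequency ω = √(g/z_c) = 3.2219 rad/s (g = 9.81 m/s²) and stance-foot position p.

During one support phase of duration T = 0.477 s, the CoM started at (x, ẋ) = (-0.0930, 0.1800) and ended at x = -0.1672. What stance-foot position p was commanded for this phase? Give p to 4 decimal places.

ωT = 3.2219·0.477 = 1.536846; cosh(ωT) = 2.432480, sinh(ωT) = 2.217422
x(T) = p + (x₀−p)·cosh(ωT) + (ẋ₀/ω)·sinh(ωT) ⇒ p·(1 − cosh) = x(T) − x₀·cosh − (ẋ₀/ω)·sinh
numerator   = -0.1672 − (-0.0930)·2.432480 − (0.1800/3.2219)·2.217422 = -0.064861
denominator = 1 − 2.432480 = -1.432480
p = -0.064861 / -1.432480 = 0.0453

p = 0.0453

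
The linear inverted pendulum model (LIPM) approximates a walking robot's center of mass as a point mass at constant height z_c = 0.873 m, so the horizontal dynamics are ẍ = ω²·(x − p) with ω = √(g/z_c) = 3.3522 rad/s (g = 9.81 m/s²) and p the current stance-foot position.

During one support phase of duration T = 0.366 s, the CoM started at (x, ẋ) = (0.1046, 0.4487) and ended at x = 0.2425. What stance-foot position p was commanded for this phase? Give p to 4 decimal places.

p = 0.1876

ωT = 3.3522·0.366 = 1.226905; cosh(ωT) = 1.851928, sinh(ωT) = 1.558730
x(T) = p + (x₀−p)·cosh(ωT) + (ẋ₀/ω)·sinh(ωT) ⇒ p·(1 − cosh) = x(T) − x₀·cosh − (ẋ₀/ω)·sinh
numerator   = 0.2425 − (0.1046)·1.851928 − (0.4487/3.3522)·1.558730 = -0.159851
denominator = 1 − 1.851928 = -0.851928
p = -0.159851 / -0.851928 = 0.1876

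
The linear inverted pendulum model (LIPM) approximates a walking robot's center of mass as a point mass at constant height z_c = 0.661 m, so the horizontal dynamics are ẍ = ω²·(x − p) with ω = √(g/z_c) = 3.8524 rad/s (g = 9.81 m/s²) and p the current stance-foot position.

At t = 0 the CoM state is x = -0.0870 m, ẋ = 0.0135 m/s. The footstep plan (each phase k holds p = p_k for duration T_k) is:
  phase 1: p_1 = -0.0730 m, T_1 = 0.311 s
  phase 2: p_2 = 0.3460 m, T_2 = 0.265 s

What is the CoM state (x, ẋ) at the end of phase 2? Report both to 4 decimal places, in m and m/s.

x = -0.3602, ẋ = -2.1317

phase 1: p=-0.0730, T=0.311, ωT=1.198096, cosh=1.807785, sinh=1.506017; start (x,ẋ)=(-0.087000, 0.013500) → end (x,ẋ)=(-0.093031, -0.056820)
phase 2: p=0.3460, T=0.265, ωT=1.020886, cosh=1.567964, sinh=1.207689; start (x,ẋ)=(-0.093031, -0.056820) → end (x,ẋ)=(-0.360198, -2.131685)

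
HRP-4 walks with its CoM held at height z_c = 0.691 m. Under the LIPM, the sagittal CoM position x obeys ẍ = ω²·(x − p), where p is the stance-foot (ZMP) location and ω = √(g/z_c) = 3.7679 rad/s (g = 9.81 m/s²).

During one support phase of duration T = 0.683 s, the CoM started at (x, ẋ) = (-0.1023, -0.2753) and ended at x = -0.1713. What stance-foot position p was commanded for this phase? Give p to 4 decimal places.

ωT = 3.7679·0.683 = 2.573476; cosh(ωT) = 6.593793, sinh(ωT) = 6.517523
x(T) = p + (x₀−p)·cosh(ωT) + (ẋ₀/ω)·sinh(ωT) ⇒ p·(1 − cosh) = x(T) − x₀·cosh − (ẋ₀/ω)·sinh
numerator   = -0.1713 − (-0.1023)·6.593793 − (-0.2753/3.7679)·6.517523 = 0.979445
denominator = 1 − 6.593793 = -5.593793
p = 0.979445 / -5.593793 = -0.1751

p = -0.1751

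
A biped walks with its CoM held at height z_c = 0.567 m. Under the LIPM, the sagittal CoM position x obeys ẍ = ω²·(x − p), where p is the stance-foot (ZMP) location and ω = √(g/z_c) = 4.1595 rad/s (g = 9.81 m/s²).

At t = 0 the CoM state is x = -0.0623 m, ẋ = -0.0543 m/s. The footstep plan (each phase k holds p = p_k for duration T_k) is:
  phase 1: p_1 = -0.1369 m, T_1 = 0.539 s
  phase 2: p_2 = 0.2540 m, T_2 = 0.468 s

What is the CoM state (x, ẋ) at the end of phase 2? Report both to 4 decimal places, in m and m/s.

phase 1: p=-0.1369, T=0.539, ωT=2.241971, cosh=4.759054, sinh=4.652805; start (x,ẋ)=(-0.062300, -0.054300) → end (x,ẋ)=(0.157386, 1.185343)
phase 2: p=0.2540, T=0.468, ωT=1.946646, cosh=3.573952, sinh=3.431200; start (x,ẋ)=(0.157386, 1.185343) → end (x,ẋ)=(0.886502, 2.857470)

x = 0.8865, ẋ = 2.8575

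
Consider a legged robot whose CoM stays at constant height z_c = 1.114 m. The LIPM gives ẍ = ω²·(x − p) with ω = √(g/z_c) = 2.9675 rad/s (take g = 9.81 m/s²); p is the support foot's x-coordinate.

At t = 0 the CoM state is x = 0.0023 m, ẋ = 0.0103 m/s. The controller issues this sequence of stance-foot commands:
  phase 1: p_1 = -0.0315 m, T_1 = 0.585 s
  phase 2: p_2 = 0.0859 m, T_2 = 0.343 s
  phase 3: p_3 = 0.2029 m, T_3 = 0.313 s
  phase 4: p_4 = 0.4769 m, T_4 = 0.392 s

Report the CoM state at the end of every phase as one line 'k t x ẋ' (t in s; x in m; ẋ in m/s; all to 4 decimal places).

1 0.5850 0.0769 0.3059
2 0.9280 0.1958 0.4464
3 1.2410 0.3533 0.6309
4 1.6330 0.5668 0.5784

phase 1: p=-0.0315, T=0.585, ωT=1.735987, cosh=2.925377, sinh=2.749151; start (x,ẋ)=(0.002300, 0.010300) → end (x,ẋ)=(0.076920, 0.305875)
phase 2: p=0.0859, T=0.343, ωT=1.017853, cosh=1.564308, sinh=1.202938; start (x,ẋ)=(0.076920, 0.305875) → end (x,ẋ)=(0.195845, 0.446427)
phase 3: p=0.2029, T=0.313, ωT=0.928827, cosh=1.463278, sinh=1.068261; start (x,ẋ)=(0.195845, 0.446427) → end (x,ẋ)=(0.353285, 0.630883)
phase 4: p=0.4769, T=0.392, ωT=1.163260, cosh=1.756408, sinh=1.443942; start (x,ẋ)=(0.353285, 0.630883) → end (x,ẋ)=(0.566759, 0.578408)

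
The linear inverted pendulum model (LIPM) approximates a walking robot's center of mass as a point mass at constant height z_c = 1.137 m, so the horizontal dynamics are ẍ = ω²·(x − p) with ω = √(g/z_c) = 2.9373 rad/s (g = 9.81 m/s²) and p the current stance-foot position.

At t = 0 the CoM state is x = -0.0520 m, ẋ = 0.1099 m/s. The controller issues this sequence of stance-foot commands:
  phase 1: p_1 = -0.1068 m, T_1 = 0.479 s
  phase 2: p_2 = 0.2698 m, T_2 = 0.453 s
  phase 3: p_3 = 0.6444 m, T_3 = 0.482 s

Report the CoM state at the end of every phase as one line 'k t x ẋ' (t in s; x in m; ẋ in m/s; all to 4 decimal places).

1 0.4790 0.0836 0.5468
2 0.9320 0.2205 0.1444
3 1.4140 -0.1849 -2.0986

phase 1: p=-0.1068, T=0.479, ωT=1.406967, cosh=2.164217, sinh=1.919332; start (x,ẋ)=(-0.052000, 0.109900) → end (x,ẋ)=(0.083612, 0.546791)
phase 2: p=0.2698, T=0.453, ωT=1.330597, cosh=2.023810, sinh=1.759491; start (x,ẋ)=(0.083612, 0.546791) → end (x,ẋ)=(0.220527, 0.144351)
phase 3: p=0.6444, T=0.482, ωT=1.415779, cosh=2.181215, sinh=1.938478; start (x,ẋ)=(0.220527, 0.144351) → end (x,ẋ)=(-0.184894, -2.098628)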